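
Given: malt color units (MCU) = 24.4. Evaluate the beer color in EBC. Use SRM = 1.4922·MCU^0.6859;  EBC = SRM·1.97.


SRM = 1.4922·24.4^0.6859 = 13.3487
EBC = 13.3487·1.97

26.2969 EBC


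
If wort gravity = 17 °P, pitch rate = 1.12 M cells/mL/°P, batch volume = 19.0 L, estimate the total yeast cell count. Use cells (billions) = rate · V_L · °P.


cells = 1.12 · 19.0 · 17

361.7600 billion cells


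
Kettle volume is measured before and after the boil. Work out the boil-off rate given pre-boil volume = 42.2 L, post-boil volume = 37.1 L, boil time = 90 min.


rate = (V_pre − V_post) / (t_min/60)
rate = (42.2 − 37.1) / (90/60)

3.4000 L/hr


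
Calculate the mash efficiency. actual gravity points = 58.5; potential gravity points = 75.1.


efficiency = actual / potential × 100
efficiency = 58.5 / 75.1 × 100

77.8961 %


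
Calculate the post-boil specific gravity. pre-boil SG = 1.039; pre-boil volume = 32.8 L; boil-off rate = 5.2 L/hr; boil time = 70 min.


V_post = V_pre − rate·(t/60);  SG_post = 1 + (SG_pre−1)·V_pre/V_post
V_post = 32.8 − 5.2·(70/60) = 26.7333
SG_post = 1 + (1.039 − 1)·32.8/26.7333

1.0479


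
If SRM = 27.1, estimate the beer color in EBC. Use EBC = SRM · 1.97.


EBC = 27.1 · 1.97

53.3870 EBC


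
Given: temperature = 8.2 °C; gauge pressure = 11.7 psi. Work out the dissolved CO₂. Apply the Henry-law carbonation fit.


vols = (P + 14.695)·(0.01821 + 0.09011·e^(−0.04·T))
vols = (11.7 + 14.695)·(0.01821 + 0.09011·e^(−0.04·8.2))

2.1940 volumes


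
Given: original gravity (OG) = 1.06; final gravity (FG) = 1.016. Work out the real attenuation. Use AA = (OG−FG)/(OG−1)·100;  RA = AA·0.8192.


AA = (1.06 − 1.016)/(1.06 − 1)·100 = 73.3333
RA = 73.3333·0.8192

60.0747 %


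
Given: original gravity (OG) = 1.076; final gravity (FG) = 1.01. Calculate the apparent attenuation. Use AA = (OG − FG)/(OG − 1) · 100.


AA = (1.076 − 1.01)/(1.076 − 1) · 100

86.8421 %


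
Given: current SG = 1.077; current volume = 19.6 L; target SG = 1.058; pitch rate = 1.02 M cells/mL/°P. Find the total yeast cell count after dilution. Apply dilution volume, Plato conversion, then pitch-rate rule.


V_w = V·((SG_c−1)/(SG_t−1)−1);  °P = 259 − 259/SG_t;  cells = rate·(V+V_w)·°P
V_w = 19.6·((1.077−1)/(1.058−1)−1) = 6.4207
V_final = 19.6 + 6.4207 = 26.0207
°P = 259 − 259/1.058 = 14.1985
cells = 1.02·26.0207·14.1985

376.8435 billion cells


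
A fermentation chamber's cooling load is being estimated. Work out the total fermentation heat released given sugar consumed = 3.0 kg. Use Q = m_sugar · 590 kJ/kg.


Q = 3.0 · 590

1770.0000 kJ


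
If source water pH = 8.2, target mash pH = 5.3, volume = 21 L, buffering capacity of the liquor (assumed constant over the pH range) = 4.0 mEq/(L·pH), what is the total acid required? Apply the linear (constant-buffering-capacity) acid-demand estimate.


acid = buffering capacity · (pH_source − pH_target) · V
acid = 4.0 · (8.2 − 5.3) · 21

243.6000 mEq


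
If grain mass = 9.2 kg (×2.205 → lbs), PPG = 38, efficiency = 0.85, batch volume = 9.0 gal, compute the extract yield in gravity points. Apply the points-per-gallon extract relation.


points = lbs × PPG × eff / vol
lbs = 9.2 × 2.205 = 20.2860
points = 20.2860 × 38 × 0.85 / 9.0

72.8042 points


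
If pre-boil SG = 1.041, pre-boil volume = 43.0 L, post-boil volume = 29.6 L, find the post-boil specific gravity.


SG_post = 1 + (SG_pre − 1)·V_pre/V_post
pts_pre = (1.041 − 1)·1000 = 41.0000
pts_post = 41.0000·43.0/29.6 = 59.5608
SG_post = 1 + 59.5608/1000

1.0596


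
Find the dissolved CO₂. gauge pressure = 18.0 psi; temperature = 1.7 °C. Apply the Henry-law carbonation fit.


vols = (P + 14.695)·(0.01821 + 0.09011·e^(−0.04·T))
vols = (18.0 + 14.695)·(0.01821 + 0.09011·e^(−0.04·1.7))

3.3478 volumes


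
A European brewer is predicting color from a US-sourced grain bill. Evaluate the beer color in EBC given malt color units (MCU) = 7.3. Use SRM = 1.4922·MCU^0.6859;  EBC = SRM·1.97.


SRM = 1.4922·7.3^0.6859 = 5.8342
EBC = 5.8342·1.97

11.4933 EBC


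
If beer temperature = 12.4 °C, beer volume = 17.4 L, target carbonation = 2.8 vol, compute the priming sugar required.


residual = 14.695·(0.01821 + 0.09011·e^(−0.04·T));  sugar = (target − residual)·4.0·V
residual = 14.695·(0.01821 + 0.09011·e^(−0.04·12.4)) = 1.0740
sugar = (2.8 − 1.0740)·4.0·17.4

120.1322 g


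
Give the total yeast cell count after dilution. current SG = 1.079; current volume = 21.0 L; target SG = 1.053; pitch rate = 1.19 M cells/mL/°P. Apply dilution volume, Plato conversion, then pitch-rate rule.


V_w = V·((SG_c−1)/(SG_t−1)−1);  °P = 259 − 259/SG_t;  cells = rate·(V+V_w)·°P
V_w = 21.0·((1.079−1)/(1.053−1)−1) = 10.3019
V_final = 21.0 + 10.3019 = 31.3019
°P = 259 − 259/1.053 = 13.0361
cells = 1.19·31.3019·13.0361

485.5844 billion cells


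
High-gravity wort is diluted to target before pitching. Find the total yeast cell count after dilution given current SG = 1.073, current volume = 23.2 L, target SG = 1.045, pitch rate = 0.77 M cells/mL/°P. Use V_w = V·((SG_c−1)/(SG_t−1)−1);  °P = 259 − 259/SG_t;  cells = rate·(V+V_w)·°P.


V_w = 23.2·((1.073−1)/(1.045−1)−1) = 14.4356
V_final = 23.2 + 14.4356 = 37.6356
°P = 259 − 259/1.045 = 11.1531
cells = 0.77·37.6356·11.1531

323.2102 billion cells


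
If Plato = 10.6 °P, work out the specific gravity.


SG = 259/(259 − P)
SG = 259/(259 − 10.6)

1.0427


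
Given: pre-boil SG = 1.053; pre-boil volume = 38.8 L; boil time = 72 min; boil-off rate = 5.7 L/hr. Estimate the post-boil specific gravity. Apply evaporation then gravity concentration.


V_post = V_pre − rate·(t/60);  SG_post = 1 + (SG_pre−1)·V_pre/V_post
V_post = 38.8 − 5.7·(72/60) = 31.9600
SG_post = 1 + (1.053 − 1)·38.8/31.9600

1.0643


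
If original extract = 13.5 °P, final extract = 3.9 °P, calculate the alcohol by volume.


SG = 259/(259 − P);  ABV = (OG − FG)·131.25
OG = 259/(259 − 13.5) = 1.0550
FG = 259/(259 − 3.9) = 1.0153
ABV = (1.0550 − 1.0153)·131.25

5.2108 % ABV


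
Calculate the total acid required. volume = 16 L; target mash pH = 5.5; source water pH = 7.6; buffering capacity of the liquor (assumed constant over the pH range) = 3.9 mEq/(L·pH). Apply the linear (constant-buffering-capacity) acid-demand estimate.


acid = buffering capacity · (pH_source − pH_target) · V
acid = 3.9 · (7.6 − 5.5) · 16

131.0400 mEq


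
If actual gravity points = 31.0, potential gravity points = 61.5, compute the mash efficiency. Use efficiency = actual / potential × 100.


efficiency = 31.0 / 61.5 × 100

50.4065 %


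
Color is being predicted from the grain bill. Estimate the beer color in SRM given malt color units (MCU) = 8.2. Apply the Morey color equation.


SRM = 1.4922 · MCU^0.6859
SRM = 1.4922 · 8.2^0.6859

6.3185 SRM


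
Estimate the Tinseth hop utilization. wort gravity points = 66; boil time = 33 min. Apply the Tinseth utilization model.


U = 1.65·0.000125^(GP/1000) · (1 − e^(−0.04·t))/4.15
bigness = 1.65·0.000125^(66/1000) = 0.9118
boil_factor = (1 − e^(−0.04·33))/4.15 = 0.1766
U = 0.9118 · 0.1766

0.1610


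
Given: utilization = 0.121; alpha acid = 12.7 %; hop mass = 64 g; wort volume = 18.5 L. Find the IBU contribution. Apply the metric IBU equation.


IBU = (α/100)·mass·U·1000 / V
IBU = (12.7/100)·64·0.121·1000 / 18.5

53.1615 IBU


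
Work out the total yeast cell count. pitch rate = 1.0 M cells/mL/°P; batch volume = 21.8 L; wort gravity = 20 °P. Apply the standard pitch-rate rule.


cells (billions) = rate · V_L · °P
cells = 1.0 · 21.8 · 20

436.0000 billion cells


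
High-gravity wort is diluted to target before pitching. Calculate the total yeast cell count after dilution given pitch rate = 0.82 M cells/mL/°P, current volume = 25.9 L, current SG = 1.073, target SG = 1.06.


V_w = V·((SG_c−1)/(SG_t−1)−1);  °P = 259 − 259/SG_t;  cells = rate·(V+V_w)·°P
V_w = 25.9·((1.073−1)/(1.06−1)−1) = 5.6117
V_final = 25.9 + 5.6117 = 31.5117
°P = 259 − 259/1.06 = 14.6604
cells = 0.82·31.5117·14.6604

378.8178 billion cells


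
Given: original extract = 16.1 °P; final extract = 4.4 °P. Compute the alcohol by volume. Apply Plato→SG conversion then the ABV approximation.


SG = 259/(259 − P);  ABV = (OG − FG)·131.25
OG = 259/(259 − 16.1) = 1.0663
FG = 259/(259 − 4.4) = 1.0173
ABV = (1.0663 − 1.0173)·131.25

6.4313 % ABV


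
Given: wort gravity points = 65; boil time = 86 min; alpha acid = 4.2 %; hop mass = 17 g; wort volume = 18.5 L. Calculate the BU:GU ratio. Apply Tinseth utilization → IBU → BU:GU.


U = 1.65·0.000125^(GP/1000)·(1−e^(−0.04t))/4.15;  IBU = (α/100)·m·U·1000/V;  BU:GU = IBU/GP
U = 1.65·0.000125^(65/1000)·(1−e^(−0.04·86))/4.15 = 0.2146
IBU = (4.2/100)·17·0.2146·1000/18.5 = 8.2815
BU:GU = 8.2815/65

0.1274


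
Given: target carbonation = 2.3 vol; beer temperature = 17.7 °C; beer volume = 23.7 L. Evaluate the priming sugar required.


residual = 14.695·(0.01821 + 0.09011·e^(−0.04·T));  sugar = (target − residual)·4.0·V
residual = 14.695·(0.01821 + 0.09011·e^(−0.04·17.7)) = 0.9199
sugar = (2.3 − 0.9199)·4.0·23.7

130.8318 g


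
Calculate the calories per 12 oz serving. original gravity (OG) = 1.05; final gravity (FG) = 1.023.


ABW = (OG−FG)·131.25·0.79/FG;  °P = 259 − 259/SG (for OG→OE and FG→AE);  RE = 0.1808·OE + 0.8192·AE;  Cal = (6.9·ABW + 4·(RE−0.1))·FG·3.55
ABW = (1.05 − 1.023)·131.25·0.79/1.023 = 2.7366
OE = 259 − 259/1.05 = 12.3333 °P
AE = 259 − 259/1.023 = 5.8231 °P
RE = 0.1808·12.3333 + 0.8192·5.8231 = 7.0001 °P
Cal = (6.9·2.7366 + 4·(7.0001−0.1))·1.023·3.55

168.8106 kcal


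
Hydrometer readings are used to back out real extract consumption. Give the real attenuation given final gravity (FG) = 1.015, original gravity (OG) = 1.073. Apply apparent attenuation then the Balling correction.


AA = (OG−FG)/(OG−1)·100;  RA = AA·0.8192
AA = (1.073 − 1.015)/(1.073 − 1)·100 = 79.4521
RA = 79.4521·0.8192

65.0871 %


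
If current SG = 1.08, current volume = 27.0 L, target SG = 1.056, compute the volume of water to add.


V_water = V·((SG_curr − 1)/(SG_target − 1) − 1)
V_water = 27.0·((1.08 − 1)/(1.056 − 1) − 1)

11.5714 L


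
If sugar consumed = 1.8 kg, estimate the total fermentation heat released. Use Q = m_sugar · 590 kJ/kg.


Q = 1.8 · 590

1062.0000 kJ


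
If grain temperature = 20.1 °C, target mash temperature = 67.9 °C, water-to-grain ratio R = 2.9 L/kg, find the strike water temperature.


T_strike = (0.41/R)·(T_mash − T_grain) + T_mash
T_strike = (0.41/2.9)·(67.9 − 20.1) + 67.9

74.6579 °C


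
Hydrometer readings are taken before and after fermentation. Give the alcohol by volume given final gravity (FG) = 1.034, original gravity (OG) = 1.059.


ABV = (OG − FG) · 131.25
ABV = (1.059 − 1.034) · 131.25

3.2812 % ABV


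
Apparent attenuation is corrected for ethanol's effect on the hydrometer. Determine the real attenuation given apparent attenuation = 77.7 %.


RA = AA · 0.8192
RA = 77.7 · 0.8192

63.6518 %


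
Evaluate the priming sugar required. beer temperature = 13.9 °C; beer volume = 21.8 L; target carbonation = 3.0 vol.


residual = 14.695·(0.01821 + 0.09011·e^(−0.04·T));  sugar = (target − residual)·4.0·V
residual = 14.695·(0.01821 + 0.09011·e^(−0.04·13.9)) = 1.0270
sugar = (3.0 − 1.0270)·4.0·21.8

172.0453 g


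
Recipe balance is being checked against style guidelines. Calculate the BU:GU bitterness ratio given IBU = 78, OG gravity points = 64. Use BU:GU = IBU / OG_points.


BU:GU = 78 / 64

1.2188


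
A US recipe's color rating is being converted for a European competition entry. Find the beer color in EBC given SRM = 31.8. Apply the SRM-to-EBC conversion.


EBC = SRM · 1.97
EBC = 31.8 · 1.97

62.6460 EBC


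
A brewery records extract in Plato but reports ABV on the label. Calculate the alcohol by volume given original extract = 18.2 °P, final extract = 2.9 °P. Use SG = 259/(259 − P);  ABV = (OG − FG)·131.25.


OG = 259/(259 − 18.2) = 1.0756
FG = 259/(259 − 2.9) = 1.0113
ABV = (1.0756 − 1.0113)·131.25

8.4338 % ABV


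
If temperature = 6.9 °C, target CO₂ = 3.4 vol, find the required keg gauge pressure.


psi = vols/(0.01821 + 0.09011·e^(−0.04·T)) − 14.695
psi = 3.4/(0.01821 + 0.09011·e^(−0.04·6.9)) − 14.695

24.5720 psi


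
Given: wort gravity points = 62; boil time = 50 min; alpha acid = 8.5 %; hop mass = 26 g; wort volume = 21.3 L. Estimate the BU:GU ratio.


U = 1.65·0.000125^(GP/1000)·(1−e^(−0.04t))/4.15;  IBU = (α/100)·m·U·1000/V;  BU:GU = IBU/GP
U = 1.65·0.000125^(62/1000)·(1−e^(−0.04·50))/4.15 = 0.1969
IBU = (8.5/100)·26·0.1969·1000/21.3 = 20.4317
BU:GU = 20.4317/62

0.3295


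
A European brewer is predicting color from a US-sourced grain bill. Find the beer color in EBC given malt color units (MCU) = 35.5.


SRM = 1.4922·MCU^0.6859;  EBC = SRM·1.97
SRM = 1.4922·35.5^0.6859 = 17.2635
EBC = 17.2635·1.97

34.0091 EBC


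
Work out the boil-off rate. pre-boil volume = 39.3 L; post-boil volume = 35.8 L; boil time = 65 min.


rate = (V_pre − V_post) / (t_min/60)
rate = (39.3 − 35.8) / (65/60)

3.2308 L/hr


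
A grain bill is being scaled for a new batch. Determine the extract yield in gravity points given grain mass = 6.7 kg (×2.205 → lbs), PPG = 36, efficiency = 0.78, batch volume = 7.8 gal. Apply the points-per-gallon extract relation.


points = lbs × PPG × eff / vol
lbs = 6.7 × 2.205 = 14.7735
points = 14.7735 × 36 × 0.78 / 7.8

53.1846 points


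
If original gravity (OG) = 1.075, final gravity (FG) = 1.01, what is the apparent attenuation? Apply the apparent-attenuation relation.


AA = (OG − FG)/(OG − 1) · 100
AA = (1.075 − 1.01)/(1.075 − 1) · 100

86.6667 %


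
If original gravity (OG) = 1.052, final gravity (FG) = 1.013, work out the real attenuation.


AA = (OG−FG)/(OG−1)·100;  RA = AA·0.8192
AA = (1.052 − 1.013)/(1.052 − 1)·100 = 75.0000
RA = 75.0000·0.8192

61.4400 %


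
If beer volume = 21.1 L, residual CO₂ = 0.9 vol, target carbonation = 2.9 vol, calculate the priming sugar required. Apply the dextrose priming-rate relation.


sugar = (target − residual)·4.0·V
sugar = (2.9 − 0.9)·4.0·21.1

168.8000 g


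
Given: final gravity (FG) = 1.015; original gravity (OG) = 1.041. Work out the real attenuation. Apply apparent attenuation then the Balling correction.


AA = (OG−FG)/(OG−1)·100;  RA = AA·0.8192
AA = (1.041 − 1.015)/(1.041 − 1)·100 = 63.4146
RA = 63.4146·0.8192

51.9493 %


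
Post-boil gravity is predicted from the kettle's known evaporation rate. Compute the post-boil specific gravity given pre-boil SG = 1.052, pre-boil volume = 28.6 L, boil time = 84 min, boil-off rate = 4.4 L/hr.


V_post = V_pre − rate·(t/60);  SG_post = 1 + (SG_pre−1)·V_pre/V_post
V_post = 28.6 − 4.4·(84/60) = 22.4400
SG_post = 1 + (1.052 − 1)·28.6/22.4400

1.0663


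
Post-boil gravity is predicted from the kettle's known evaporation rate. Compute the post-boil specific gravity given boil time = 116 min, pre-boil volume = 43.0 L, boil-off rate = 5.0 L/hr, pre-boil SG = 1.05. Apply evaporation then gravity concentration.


V_post = V_pre − rate·(t/60);  SG_post = 1 + (SG_pre−1)·V_pre/V_post
V_post = 43.0 − 5.0·(116/60) = 33.3333
SG_post = 1 + (1.05 − 1)·43.0/33.3333

1.0645


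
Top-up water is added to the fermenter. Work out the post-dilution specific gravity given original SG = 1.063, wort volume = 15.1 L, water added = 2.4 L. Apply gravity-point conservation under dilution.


SG_new = 1 + (SG_old − 1)·V_old/(V_old + V_water)
pts = (1.063 − 1)·1000·15.1/(15.1 + 2.4) = 54.3600
SG_new = 1 + 54.3600/1000

1.0544


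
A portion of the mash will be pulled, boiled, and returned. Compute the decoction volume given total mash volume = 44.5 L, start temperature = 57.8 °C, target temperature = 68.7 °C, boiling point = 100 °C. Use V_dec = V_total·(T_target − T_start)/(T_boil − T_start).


V_dec = 44.5·(68.7 − 57.8)/(100 − 57.8)

11.4941 L


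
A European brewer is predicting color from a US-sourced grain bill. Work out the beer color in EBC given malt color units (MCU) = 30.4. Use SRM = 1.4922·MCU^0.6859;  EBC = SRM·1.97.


SRM = 1.4922·30.4^0.6859 = 15.5214
EBC = 15.5214·1.97

30.5771 EBC


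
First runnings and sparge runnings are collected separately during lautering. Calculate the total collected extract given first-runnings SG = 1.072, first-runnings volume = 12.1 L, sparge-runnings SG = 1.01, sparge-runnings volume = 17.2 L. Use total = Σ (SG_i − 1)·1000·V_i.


first = (1.072 − 1)·1000·12.1 = 871.2000
sparge = (1.01 − 1)·1000·17.2 = 172.0000
total = 871.2000 + 172.0000

1043.2000 gravity·L


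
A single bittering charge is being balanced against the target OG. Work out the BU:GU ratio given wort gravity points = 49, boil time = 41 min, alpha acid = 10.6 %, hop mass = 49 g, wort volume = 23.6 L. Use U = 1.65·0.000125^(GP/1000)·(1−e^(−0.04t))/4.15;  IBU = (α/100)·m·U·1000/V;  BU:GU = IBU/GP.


U = 1.65·0.000125^(49/1000)·(1−e^(−0.04·41))/4.15 = 0.2063
IBU = (10.6/100)·49·0.2063·1000/23.6 = 45.4067
BU:GU = 45.4067/49

0.9267


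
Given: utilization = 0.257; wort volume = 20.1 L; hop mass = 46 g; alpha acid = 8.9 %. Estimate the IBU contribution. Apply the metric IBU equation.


IBU = (α/100)·mass·U·1000 / V
IBU = (8.9/100)·46·0.257·1000 / 20.1

52.3462 IBU


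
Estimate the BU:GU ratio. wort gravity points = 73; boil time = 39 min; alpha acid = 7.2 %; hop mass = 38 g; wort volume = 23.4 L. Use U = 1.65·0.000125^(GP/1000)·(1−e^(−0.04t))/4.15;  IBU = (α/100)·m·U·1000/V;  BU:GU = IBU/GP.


U = 1.65·0.000125^(73/1000)·(1−e^(−0.04·39))/4.15 = 0.1630
IBU = (7.2/100)·38·0.1630·1000/23.4 = 19.0530
BU:GU = 19.0530/73

0.2610


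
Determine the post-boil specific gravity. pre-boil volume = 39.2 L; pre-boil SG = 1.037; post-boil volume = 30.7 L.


SG_post = 1 + (SG_pre − 1)·V_pre/V_post
pts_pre = (1.037 − 1)·1000 = 37.0000
pts_post = 37.0000·39.2/30.7 = 47.2443
SG_post = 1 + 47.2443/1000

1.0472


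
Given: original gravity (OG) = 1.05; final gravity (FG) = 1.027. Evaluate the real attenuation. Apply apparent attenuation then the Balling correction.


AA = (OG−FG)/(OG−1)·100;  RA = AA·0.8192
AA = (1.05 − 1.027)/(1.05 − 1)·100 = 46.0000
RA = 46.0000·0.8192

37.6832 %


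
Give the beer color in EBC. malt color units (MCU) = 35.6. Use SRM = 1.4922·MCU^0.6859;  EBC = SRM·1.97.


SRM = 1.4922·35.6^0.6859 = 17.2968
EBC = 17.2968·1.97

34.0748 EBC


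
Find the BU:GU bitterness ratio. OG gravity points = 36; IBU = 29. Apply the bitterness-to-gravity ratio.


BU:GU = IBU / OG_points
BU:GU = 29 / 36

0.8056


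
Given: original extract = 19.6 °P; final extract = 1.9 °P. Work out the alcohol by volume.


SG = 259/(259 − P);  ABV = (OG − FG)·131.25
OG = 259/(259 − 19.6) = 1.0819
FG = 259/(259 − 1.9) = 1.0074
ABV = (1.0819 − 1.0074)·131.25

9.7757 % ABV


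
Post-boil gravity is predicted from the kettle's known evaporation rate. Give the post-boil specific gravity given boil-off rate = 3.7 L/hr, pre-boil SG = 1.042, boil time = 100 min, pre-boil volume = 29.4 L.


V_post = V_pre − rate·(t/60);  SG_post = 1 + (SG_pre−1)·V_pre/V_post
V_post = 29.4 − 3.7·(100/60) = 23.2333
SG_post = 1 + (1.042 − 1)·29.4/23.2333

1.0531


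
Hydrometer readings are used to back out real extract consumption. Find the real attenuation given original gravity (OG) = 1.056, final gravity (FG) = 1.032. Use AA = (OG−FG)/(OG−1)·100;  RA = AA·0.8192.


AA = (1.056 − 1.032)/(1.056 − 1)·100 = 42.8571
RA = 42.8571·0.8192

35.1086 %


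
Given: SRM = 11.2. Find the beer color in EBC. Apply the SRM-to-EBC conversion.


EBC = SRM · 1.97
EBC = 11.2 · 1.97

22.0640 EBC


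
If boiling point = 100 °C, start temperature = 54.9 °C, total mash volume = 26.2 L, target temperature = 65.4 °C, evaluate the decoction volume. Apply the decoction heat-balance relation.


V_dec = V_total·(T_target − T_start)/(T_boil − T_start)
V_dec = 26.2·(65.4 − 54.9)/(100 − 54.9)

6.0998 L


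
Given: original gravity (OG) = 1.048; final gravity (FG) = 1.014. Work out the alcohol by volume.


ABV = (OG − FG) · 131.25
ABV = (1.048 − 1.014) · 131.25

4.4625 % ABV


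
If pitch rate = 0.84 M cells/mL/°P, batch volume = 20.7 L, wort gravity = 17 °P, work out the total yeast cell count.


cells (billions) = rate · V_L · °P
cells = 0.84 · 20.7 · 17

295.5960 billion cells


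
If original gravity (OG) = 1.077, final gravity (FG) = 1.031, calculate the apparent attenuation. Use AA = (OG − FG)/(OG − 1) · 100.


AA = (1.077 − 1.031)/(1.077 − 1) · 100

59.7403 %


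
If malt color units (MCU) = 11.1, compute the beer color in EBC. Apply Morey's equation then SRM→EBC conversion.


SRM = 1.4922·MCU^0.6859;  EBC = SRM·1.97
SRM = 1.4922·11.1^0.6859 = 7.7770
EBC = 7.7770·1.97

15.3208 EBC


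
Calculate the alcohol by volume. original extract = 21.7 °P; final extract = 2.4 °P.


SG = 259/(259 − P);  ABV = (OG − FG)·131.25
OG = 259/(259 − 21.7) = 1.0914
FG = 259/(259 − 2.4) = 1.0094
ABV = (1.0914 − 1.0094)·131.25

10.7746 % ABV


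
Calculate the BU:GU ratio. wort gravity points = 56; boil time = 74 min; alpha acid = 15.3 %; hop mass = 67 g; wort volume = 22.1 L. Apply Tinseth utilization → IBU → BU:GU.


U = 1.65·0.000125^(GP/1000)·(1−e^(−0.04t))/4.15;  IBU = (α/100)·m·U·1000/V;  BU:GU = IBU/GP
U = 1.65·0.000125^(56/1000)·(1−e^(−0.04·74))/4.15 = 0.2279
IBU = (15.3/100)·67·0.2279·1000/22.1 = 105.7129
BU:GU = 105.7129/56

1.8877


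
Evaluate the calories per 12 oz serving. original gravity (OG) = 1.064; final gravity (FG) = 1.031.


ABW = (OG−FG)·131.25·0.79/FG;  °P = 259 − 259/SG (for OG→OE and FG→AE);  RE = 0.1808·OE + 0.8192·AE;  Cal = (6.9·ABW + 4·(RE−0.1))·FG·3.55
ABW = (1.064 − 1.031)·131.25·0.79/1.031 = 3.3188
OE = 259 − 259/1.064 = 15.5789 °P
AE = 259 − 259/1.031 = 7.7876 °P
RE = 0.1808·15.5789 + 0.8192·7.7876 = 9.1963 °P
Cal = (6.9·3.3188 + 4·(9.1963−0.1))·1.031·3.55

216.9853 kcal


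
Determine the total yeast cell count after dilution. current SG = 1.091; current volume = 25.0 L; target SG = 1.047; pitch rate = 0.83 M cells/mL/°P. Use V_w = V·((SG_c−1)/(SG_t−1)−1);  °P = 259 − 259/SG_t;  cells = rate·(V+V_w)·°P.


V_w = 25.0·((1.091−1)/(1.047−1)−1) = 23.4043
V_final = 25.0 + 23.4043 = 48.4043
°P = 259 − 259/1.047 = 11.6266
cells = 0.83·48.4043·11.6266

467.1029 billion cells


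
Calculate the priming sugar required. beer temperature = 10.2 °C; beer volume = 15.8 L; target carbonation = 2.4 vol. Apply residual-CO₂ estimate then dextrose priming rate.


residual = 14.695·(0.01821 + 0.09011·e^(−0.04·T));  sugar = (target − residual)·4.0·V
residual = 14.695·(0.01821 + 0.09011·e^(−0.04·10.2)) = 1.1481
sugar = (2.4 − 1.1481)·4.0·15.8

79.1176 g


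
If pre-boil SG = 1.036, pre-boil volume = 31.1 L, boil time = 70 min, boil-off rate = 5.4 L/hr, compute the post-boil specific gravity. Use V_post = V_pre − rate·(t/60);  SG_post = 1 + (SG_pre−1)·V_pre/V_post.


V_post = 31.1 − 5.4·(70/60) = 24.8000
SG_post = 1 + (1.036 − 1)·31.1/24.8000

1.0451


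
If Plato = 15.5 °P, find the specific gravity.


SG = 259/(259 − P)
SG = 259/(259 − 15.5)

1.0637


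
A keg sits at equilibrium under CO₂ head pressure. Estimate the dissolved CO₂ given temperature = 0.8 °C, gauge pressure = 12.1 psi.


vols = (P + 14.695)·(0.01821 + 0.09011·e^(−0.04·T))
vols = (12.1 + 14.695)·(0.01821 + 0.09011·e^(−0.04·0.8))

2.8264 volumes


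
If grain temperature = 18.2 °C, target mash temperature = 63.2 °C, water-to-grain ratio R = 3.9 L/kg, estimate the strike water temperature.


T_strike = (0.41/R)·(T_mash − T_grain) + T_mash
T_strike = (0.41/3.9)·(63.2 − 18.2) + 63.2

67.9308 °C


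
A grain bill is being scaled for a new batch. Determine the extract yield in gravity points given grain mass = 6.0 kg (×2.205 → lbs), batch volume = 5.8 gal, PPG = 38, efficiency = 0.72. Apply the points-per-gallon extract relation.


points = lbs × PPG × eff / vol
lbs = 6.0 × 2.205 = 13.2300
points = 13.2300 × 38 × 0.72 / 5.8

62.4091 points


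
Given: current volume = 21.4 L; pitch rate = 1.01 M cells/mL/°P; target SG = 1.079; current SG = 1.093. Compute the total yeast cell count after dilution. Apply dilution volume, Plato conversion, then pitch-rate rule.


V_w = V·((SG_c−1)/(SG_t−1)−1);  °P = 259 − 259/SG_t;  cells = rate·(V+V_w)·°P
V_w = 21.4·((1.093−1)/(1.079−1)−1) = 3.7924
V_final = 21.4 + 3.7924 = 25.1924
°P = 259 − 259/1.079 = 18.9629
cells = 1.01·25.1924·18.9629

482.4990 billion cells


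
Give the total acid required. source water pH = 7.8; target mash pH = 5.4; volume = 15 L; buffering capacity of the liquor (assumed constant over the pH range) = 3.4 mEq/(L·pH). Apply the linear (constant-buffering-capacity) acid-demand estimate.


acid = buffering capacity · (pH_source − pH_target) · V
acid = 3.4 · (7.8 − 5.4) · 15

122.4000 mEq


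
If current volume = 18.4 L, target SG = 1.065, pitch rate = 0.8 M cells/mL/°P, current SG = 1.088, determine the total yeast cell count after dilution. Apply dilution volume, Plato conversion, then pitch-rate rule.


V_w = V·((SG_c−1)/(SG_t−1)−1);  °P = 259 − 259/SG_t;  cells = rate·(V+V_w)·°P
V_w = 18.4·((1.088−1)/(1.065−1)−1) = 6.5108
V_final = 18.4 + 6.5108 = 24.9108
°P = 259 − 259/1.065 = 15.8075
cells = 0.8·24.9108·15.8075

315.0218 billion cells


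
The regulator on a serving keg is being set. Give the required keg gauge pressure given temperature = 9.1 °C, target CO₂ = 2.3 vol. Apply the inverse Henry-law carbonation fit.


psi = vols/(0.01821 + 0.09011·e^(−0.04·T)) − 14.695
psi = 2.3/(0.01821 + 0.09011·e^(−0.04·9.1)) − 14.695

13.7610 psi


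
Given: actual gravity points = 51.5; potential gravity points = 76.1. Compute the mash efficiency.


efficiency = actual / potential × 100
efficiency = 51.5 / 76.1 × 100

67.6741 %


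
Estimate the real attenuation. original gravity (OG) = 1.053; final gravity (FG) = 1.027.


AA = (OG−FG)/(OG−1)·100;  RA = AA·0.8192
AA = (1.053 − 1.027)/(1.053 − 1)·100 = 49.0566
RA = 49.0566·0.8192

40.1872 %


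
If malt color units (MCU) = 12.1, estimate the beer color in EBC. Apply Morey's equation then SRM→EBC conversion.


SRM = 1.4922·MCU^0.6859;  EBC = SRM·1.97
SRM = 1.4922·12.1^0.6859 = 8.2511
EBC = 8.2511·1.97

16.2546 EBC


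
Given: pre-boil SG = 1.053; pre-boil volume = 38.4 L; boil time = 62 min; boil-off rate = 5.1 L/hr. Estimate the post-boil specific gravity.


V_post = V_pre − rate·(t/60);  SG_post = 1 + (SG_pre−1)·V_pre/V_post
V_post = 38.4 − 5.1·(62/60) = 33.1300
SG_post = 1 + (1.053 − 1)·38.4/33.1300

1.0614


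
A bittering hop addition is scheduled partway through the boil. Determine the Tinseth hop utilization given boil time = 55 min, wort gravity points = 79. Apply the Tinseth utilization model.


U = 1.65·0.000125^(GP/1000) · (1 − e^(−0.04·t))/4.15
bigness = 1.65·0.000125^(79/1000) = 0.8112
boil_factor = (1 − e^(−0.04·55))/4.15 = 0.2143
U = 0.8112 · 0.2143

0.1738


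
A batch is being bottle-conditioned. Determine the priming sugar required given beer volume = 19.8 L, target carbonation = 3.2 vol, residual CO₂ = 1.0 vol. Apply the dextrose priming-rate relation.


sugar = (target − residual)·4.0·V
sugar = (3.2 − 1.0)·4.0·19.8

174.2400 g


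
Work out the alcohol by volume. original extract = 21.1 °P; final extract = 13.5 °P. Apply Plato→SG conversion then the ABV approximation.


SG = 259/(259 − P);  ABV = (OG − FG)·131.25
OG = 259/(259 − 21.1) = 1.0887
FG = 259/(259 − 13.5) = 1.0550
ABV = (1.0887 − 1.0550)·131.25

4.4235 % ABV


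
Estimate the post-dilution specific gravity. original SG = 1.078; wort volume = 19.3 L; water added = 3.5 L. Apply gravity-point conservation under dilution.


SG_new = 1 + (SG_old − 1)·V_old/(V_old + V_water)
pts = (1.078 − 1)·1000·19.3/(19.3 + 3.5) = 66.0263
SG_new = 1 + 66.0263/1000

1.0660


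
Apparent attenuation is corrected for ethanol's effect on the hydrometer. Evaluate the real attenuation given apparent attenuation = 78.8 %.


RA = AA · 0.8192
RA = 78.8 · 0.8192

64.5530 %


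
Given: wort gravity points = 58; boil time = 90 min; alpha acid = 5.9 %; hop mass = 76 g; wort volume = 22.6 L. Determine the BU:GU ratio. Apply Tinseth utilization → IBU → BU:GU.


U = 1.65·0.000125^(GP/1000)·(1−e^(−0.04t))/4.15;  IBU = (α/100)·m·U·1000/V;  BU:GU = IBU/GP
U = 1.65·0.000125^(58/1000)·(1−e^(−0.04·90))/4.15 = 0.2296
IBU = (5.9/100)·76·0.2296·1000/22.6 = 45.5598
BU:GU = 45.5598/58

0.7855


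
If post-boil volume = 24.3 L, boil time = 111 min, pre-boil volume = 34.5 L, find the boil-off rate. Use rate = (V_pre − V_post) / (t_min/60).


rate = (34.5 − 24.3) / (111/60)

5.5135 L/hr


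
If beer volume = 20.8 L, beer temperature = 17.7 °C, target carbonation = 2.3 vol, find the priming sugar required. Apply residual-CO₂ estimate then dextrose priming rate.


residual = 14.695·(0.01821 + 0.09011·e^(−0.04·T));  sugar = (target − residual)·4.0·V
residual = 14.695·(0.01821 + 0.09011·e^(−0.04·17.7)) = 0.9199
sugar = (2.3 − 0.9199)·4.0·20.8

114.8228 g


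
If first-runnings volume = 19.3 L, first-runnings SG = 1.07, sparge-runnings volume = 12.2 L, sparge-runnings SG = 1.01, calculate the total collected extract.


total = Σ (SG_i − 1)·1000·V_i
first = (1.07 − 1)·1000·19.3 = 1351.0000
sparge = (1.01 − 1)·1000·12.2 = 122.0000
total = 1351.0000 + 122.0000

1473.0000 gravity·L


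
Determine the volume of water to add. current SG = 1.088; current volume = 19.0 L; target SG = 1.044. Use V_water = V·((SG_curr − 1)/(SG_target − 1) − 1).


V_water = 19.0·((1.088 − 1)/(1.044 − 1) − 1)

19.0000 L


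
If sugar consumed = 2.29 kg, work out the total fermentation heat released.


Q = m_sugar · 590 kJ/kg
Q = 2.29 · 590

1351.1000 kJ


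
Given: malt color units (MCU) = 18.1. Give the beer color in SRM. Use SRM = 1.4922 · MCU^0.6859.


SRM = 1.4922 · 18.1^0.6859

10.8760 SRM


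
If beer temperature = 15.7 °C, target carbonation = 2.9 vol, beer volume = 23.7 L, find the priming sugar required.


residual = 14.695·(0.01821 + 0.09011·e^(−0.04·T));  sugar = (target − residual)·4.0·V
residual = 14.695·(0.01821 + 0.09011·e^(−0.04·15.7)) = 0.9742
sugar = (2.9 − 0.9742)·4.0·23.7

182.5613 g


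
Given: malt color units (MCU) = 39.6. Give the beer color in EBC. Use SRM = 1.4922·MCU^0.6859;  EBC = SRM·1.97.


SRM = 1.4922·39.6^0.6859 = 18.6074
EBC = 18.6074·1.97

36.6566 EBC


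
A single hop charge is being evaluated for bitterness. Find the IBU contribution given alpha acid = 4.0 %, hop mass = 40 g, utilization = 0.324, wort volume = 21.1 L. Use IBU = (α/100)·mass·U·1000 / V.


IBU = (4.0/100)·40·0.324·1000 / 21.1

24.5687 IBU


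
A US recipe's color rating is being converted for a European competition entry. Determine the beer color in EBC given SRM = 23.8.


EBC = SRM · 1.97
EBC = 23.8 · 1.97

46.8860 EBC


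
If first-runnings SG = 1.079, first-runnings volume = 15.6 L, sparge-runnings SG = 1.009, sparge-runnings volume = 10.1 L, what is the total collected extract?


total = Σ (SG_i − 1)·1000·V_i
first = (1.079 − 1)·1000·15.6 = 1232.4000
sparge = (1.009 − 1)·1000·10.1 = 90.9000
total = 1232.4000 + 90.9000

1323.3000 gravity·L


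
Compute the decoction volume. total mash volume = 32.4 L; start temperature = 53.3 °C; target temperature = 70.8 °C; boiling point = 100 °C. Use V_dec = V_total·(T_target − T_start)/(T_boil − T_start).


V_dec = 32.4·(70.8 − 53.3)/(100 − 53.3)

12.1413 L


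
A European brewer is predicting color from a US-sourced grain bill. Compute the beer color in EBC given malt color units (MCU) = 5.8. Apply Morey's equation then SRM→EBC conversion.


SRM = 1.4922·MCU^0.6859;  EBC = SRM·1.97
SRM = 1.4922·5.8^0.6859 = 4.9827
EBC = 4.9827·1.97

9.8159 EBC


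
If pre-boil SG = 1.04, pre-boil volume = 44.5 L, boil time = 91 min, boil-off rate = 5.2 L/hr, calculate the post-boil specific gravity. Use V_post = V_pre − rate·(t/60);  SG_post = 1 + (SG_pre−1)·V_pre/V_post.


V_post = 44.5 − 5.2·(91/60) = 36.6133
SG_post = 1 + (1.04 − 1)·44.5/36.6133

1.0486


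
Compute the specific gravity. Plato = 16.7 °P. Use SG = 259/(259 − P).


SG = 259/(259 − 16.7)

1.0689


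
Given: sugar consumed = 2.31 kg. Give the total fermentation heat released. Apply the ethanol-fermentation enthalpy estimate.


Q = m_sugar · 590 kJ/kg
Q = 2.31 · 590

1362.9000 kJ


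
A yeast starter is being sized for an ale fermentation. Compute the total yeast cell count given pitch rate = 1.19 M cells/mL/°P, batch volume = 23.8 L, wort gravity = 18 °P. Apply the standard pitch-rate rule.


cells (billions) = rate · V_L · °P
cells = 1.19 · 23.8 · 18

509.7960 billion cells


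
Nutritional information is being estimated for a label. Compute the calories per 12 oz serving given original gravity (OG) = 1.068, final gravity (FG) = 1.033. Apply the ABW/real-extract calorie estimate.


ABW = (OG−FG)·131.25·0.79/FG;  °P = 259 − 259/SG (for OG→OE and FG→AE);  RE = 0.1808·OE + 0.8192·AE;  Cal = (6.9·ABW + 4·(RE−0.1))·FG·3.55
ABW = (1.068 − 1.033)·131.25·0.79/1.033 = 3.5131
OE = 259 − 259/1.068 = 16.4906 °P
AE = 259 − 259/1.033 = 8.2740 °P
RE = 0.1808·16.4906 + 0.8192·8.2740 = 9.7595 °P
Cal = (6.9·3.5131 + 4·(9.7595−0.1))·1.033·3.55

230.5857 kcal


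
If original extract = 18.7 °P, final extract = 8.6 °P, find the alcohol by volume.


SG = 259/(259 − P);  ABV = (OG − FG)·131.25
OG = 259/(259 − 18.7) = 1.0778
FG = 259/(259 − 8.6) = 1.0343
ABV = (1.0778 − 1.0343)·131.25

5.7060 % ABV


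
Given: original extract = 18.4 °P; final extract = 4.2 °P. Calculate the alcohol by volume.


SG = 259/(259 − P);  ABV = (OG − FG)·131.25
OG = 259/(259 − 18.4) = 1.0765
FG = 259/(259 − 4.2) = 1.0165
ABV = (1.0765 − 1.0165)·131.25

7.8739 % ABV


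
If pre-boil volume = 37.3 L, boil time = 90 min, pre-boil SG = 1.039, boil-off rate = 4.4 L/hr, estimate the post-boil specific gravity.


V_post = V_pre − rate·(t/60);  SG_post = 1 + (SG_pre−1)·V_pre/V_post
V_post = 37.3 − 4.4·(90/60) = 30.7000
SG_post = 1 + (1.039 − 1)·37.3/30.7000

1.0474


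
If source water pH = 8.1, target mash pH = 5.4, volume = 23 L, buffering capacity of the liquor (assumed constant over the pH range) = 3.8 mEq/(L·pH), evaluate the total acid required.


acid = buffering capacity · (pH_source − pH_target) · V
acid = 3.8 · (8.1 − 5.4) · 23

235.9800 mEq


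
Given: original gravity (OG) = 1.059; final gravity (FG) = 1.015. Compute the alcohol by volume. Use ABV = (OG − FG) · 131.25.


ABV = (1.059 − 1.015) · 131.25

5.7750 % ABV


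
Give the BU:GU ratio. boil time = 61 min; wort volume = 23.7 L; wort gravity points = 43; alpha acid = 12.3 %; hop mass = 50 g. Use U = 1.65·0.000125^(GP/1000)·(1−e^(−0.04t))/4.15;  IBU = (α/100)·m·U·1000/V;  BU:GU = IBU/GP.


U = 1.65·0.000125^(43/1000)·(1−e^(−0.04·61))/4.15 = 0.2466
IBU = (12.3/100)·50·0.2466·1000/23.7 = 63.9918
BU:GU = 63.9918/43

1.4882


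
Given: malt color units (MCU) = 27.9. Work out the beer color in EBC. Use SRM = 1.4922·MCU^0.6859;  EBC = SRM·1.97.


SRM = 1.4922·27.9^0.6859 = 14.6341
EBC = 14.6341·1.97

28.8292 EBC


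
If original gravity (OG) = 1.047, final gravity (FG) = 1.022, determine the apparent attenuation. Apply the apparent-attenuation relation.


AA = (OG − FG)/(OG − 1) · 100
AA = (1.047 − 1.022)/(1.047 − 1) · 100

53.1915 %


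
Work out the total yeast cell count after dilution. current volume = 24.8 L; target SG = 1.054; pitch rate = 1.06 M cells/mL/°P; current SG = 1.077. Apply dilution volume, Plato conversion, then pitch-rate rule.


V_w = V·((SG_c−1)/(SG_t−1)−1);  °P = 259 − 259/SG_t;  cells = rate·(V+V_w)·°P
V_w = 24.8·((1.077−1)/(1.054−1)−1) = 10.5630
V_final = 24.8 + 10.5630 = 35.3630
°P = 259 − 259/1.054 = 13.2694
cells = 1.06·35.3630·13.2694

497.4019 billion cells


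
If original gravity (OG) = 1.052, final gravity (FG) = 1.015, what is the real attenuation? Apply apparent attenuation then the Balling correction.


AA = (OG−FG)/(OG−1)·100;  RA = AA·0.8192
AA = (1.052 − 1.015)/(1.052 − 1)·100 = 71.1538
RA = 71.1538·0.8192

58.2892 %


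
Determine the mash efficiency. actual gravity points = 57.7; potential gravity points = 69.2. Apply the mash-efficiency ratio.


efficiency = actual / potential × 100
efficiency = 57.7 / 69.2 × 100

83.3815 %


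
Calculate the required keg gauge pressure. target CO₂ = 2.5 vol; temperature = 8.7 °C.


psi = vols/(0.01821 + 0.09011·e^(−0.04·T)) − 14.695
psi = 2.5/(0.01821 + 0.09011·e^(−0.04·8.7)) − 14.695

15.8537 psi


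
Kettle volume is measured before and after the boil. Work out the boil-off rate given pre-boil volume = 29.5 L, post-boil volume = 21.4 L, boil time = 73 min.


rate = (V_pre − V_post) / (t_min/60)
rate = (29.5 − 21.4) / (73/60)

6.6575 L/hr


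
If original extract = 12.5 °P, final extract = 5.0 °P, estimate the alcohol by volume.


SG = 259/(259 − P);  ABV = (OG − FG)·131.25
OG = 259/(259 − 12.5) = 1.0507
FG = 259/(259 − 5.0) = 1.0197
ABV = (1.0507 − 1.0197)·131.25

4.0720 % ABV


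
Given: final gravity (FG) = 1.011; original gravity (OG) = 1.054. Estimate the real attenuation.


AA = (OG−FG)/(OG−1)·100;  RA = AA·0.8192
AA = (1.054 − 1.011)/(1.054 − 1)·100 = 79.6296
RA = 79.6296·0.8192

65.2326 %


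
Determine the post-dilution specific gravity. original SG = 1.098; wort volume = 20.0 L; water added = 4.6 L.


SG_new = 1 + (SG_old − 1)·V_old/(V_old + V_water)
pts = (1.098 − 1)·1000·20.0/(20.0 + 4.6) = 79.6748
SG_new = 1 + 79.6748/1000

1.0797


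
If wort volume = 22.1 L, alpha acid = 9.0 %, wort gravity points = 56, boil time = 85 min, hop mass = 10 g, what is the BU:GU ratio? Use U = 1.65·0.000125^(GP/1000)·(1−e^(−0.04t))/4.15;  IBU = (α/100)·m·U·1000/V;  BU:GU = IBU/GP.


U = 1.65·0.000125^(56/1000)·(1−e^(−0.04·85))/4.15 = 0.2323
IBU = (9.0/100)·10·0.2323·1000/22.1 = 9.4618
BU:GU = 9.4618/56

0.1690


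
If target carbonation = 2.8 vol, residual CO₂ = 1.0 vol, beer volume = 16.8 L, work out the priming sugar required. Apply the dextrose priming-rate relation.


sugar = (target − residual)·4.0·V
sugar = (2.8 − 1.0)·4.0·16.8

120.9600 g


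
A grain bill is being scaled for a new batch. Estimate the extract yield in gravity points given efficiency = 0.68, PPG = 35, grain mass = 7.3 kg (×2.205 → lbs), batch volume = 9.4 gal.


points = lbs × PPG × eff / vol
lbs = 7.3 × 2.205 = 16.0965
points = 16.0965 × 35 × 0.68 / 9.4

40.7550 points
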